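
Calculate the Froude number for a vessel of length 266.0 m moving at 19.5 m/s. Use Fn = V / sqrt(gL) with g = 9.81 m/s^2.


Formula: Fn = V / sqrt(g * L)
Step 1 — g * L = 9.81 * 266.0 = 2609.46
Step 2 — sqrt(g * L) = sqrt(2609.46) = 51.082874
Step 3 — Fn = 19.5 / 51.082874 ≈ 0.38173 (5 s.f.)

0.38173


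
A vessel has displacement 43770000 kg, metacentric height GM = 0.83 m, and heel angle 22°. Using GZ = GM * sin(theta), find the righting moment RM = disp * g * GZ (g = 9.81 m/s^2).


Formula: GZ = GM * sin(theta); RM = disp * g * GZ
Step 1 — GZ = 0.83 * sin(22°) = 0.83 * 0.374607 = 0.310924 m
Step 2 — RM = 43770000 * 9.81 * 0.310924 ≈ 133510000 N·m (5 s.f.)

133510000 N·m


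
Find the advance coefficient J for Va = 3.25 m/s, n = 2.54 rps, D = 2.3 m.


Formula: J = Va / (n * D)
Step 1 — n * D = 2.54 * 2.3 = 5.842
Step 2 — J = 3.25 / 5.842 ≈ 0.55632 (5 s.f.)

0.55632


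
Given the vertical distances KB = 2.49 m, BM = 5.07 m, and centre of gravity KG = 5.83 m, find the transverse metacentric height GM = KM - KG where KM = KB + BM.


Formula: GM = KB + BM - KG
Step 1 — KM = KB + BM = 2.49 + 5.07 = 7.56 m
Step 2 — GM = KM - KG = 7.56 - 5.83 = 1.73 m

1.73 m


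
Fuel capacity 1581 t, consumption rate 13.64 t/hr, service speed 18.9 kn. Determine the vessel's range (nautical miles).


Formula: endurance = fuel / rate; range = endurance * speed
Step 1 — endurance = 1581 / 13.64 = 115.9091 hours
Step 2 — range = 115.9091 * 18.9 ≈ 2190.7 nautical miles (5 s.f.)

2190.7 NM


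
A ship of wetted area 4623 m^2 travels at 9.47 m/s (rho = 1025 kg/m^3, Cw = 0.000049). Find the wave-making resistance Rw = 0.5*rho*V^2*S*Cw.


Formula: Rw = 0.5 * rho * V^2 * S * Cw
Step 1 — V^2 = 9.47^2 = 89.6809
Step 2 — 0.5 * rho * V^2 = 0.5 * 1025 * 89.6809 = 45961.46125
Step 3 — Rw = 45961.46125 * 4623 * 0.000049 ≈ 10412 N (5 s.f.)

10412 N


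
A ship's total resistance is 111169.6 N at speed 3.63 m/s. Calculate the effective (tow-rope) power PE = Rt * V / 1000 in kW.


Formula: PE = Rt * V / 1000 (kW)
Step 1 — PE (W) = 111169.6 * 3.63 = 403545.648 W
Step 2 — PE (kW) = 403545.648 / 1000 ≈ 403.55 kW (5 s.f.)

403.55 kW


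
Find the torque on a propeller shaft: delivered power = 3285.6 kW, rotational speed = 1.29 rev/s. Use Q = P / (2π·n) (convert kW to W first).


Formula: Q = P_W / (2 * pi * n)
Step 1 — P_W = 3285.6 kW * 1000 = 3285600.0 W
Step 2 — 2 * pi * n = 2 * pi * 1.29 = 8.105309
Step 3 — Q = 3285600.0 / 8.105309 ≈ 405360 N·m (5 s.f.)

405360 N·m


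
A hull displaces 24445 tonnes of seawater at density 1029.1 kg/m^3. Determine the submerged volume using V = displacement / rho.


Formula: V = mass / rho
Step 1 — convert tonnes to kg: 24445 t * 1000 = 24445000 kg
Step 2 — V = 24445000 / 1029.1 ≈ 23754 m^3 (5 s.f.)

23754 m^3


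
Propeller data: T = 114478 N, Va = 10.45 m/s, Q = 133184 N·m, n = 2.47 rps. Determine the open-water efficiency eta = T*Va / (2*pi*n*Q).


Formula: eta = T * Va / (2 * pi * n * Q)
Step 1 — numerator = T * Va = 114478 * 10.45 = 1196295.1
Step 2 — 2 * pi * n = 2 * pi * 2.47 = 15.519468
Step 3 — denominator = 15.519468 * 133184 = 2066944.83
Step 4 — eta = 1196295.1 / 2066944.83 ≈ 0.57877 (5 s.f.)

0.57877


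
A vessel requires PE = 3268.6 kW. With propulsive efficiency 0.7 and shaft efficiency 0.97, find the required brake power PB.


Formula: PB = PE / (eta_D * eta_S)
Step 1 — combined efficiency = eta_D * eta_S = 0.7 * 0.97 = 0.679
Step 2 — PB = 3268.6 / 0.679 ≈ 4813.8 kW (5 s.f.)

4813.8 kW


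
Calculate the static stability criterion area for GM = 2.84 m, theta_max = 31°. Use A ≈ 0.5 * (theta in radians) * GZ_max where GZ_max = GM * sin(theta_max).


Formula: GZ_max = GM * sin(theta); Area = 0.5 * theta_rad * GZ_max
Step 1 — GZ_max = 2.84 * sin(31°) = 2.84 * 0.515038 = 1.462708 m
Step 2 — theta_rad = 31 * pi/180 = 0.541052 rad
Step 3 — Area = 0.5 * 0.541052 * 1.462708 ≈ 0.39570 m·rad (5 s.f.)

0.39570 m·rad


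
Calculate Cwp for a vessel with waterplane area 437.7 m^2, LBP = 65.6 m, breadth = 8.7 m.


Formula: Cwp = Aw / (L * B)
Step 1 — L * B = 65.6 * 8.7 = 570.72 m^2
Step 2 — Cwp = 437.7 / 570.72 ≈ 0.76693 (5 s.f.)

0.76693


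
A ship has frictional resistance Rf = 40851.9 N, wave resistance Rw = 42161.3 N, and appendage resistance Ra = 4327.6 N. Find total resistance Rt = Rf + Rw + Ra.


Formula: Rt = Rf + Rw + Ra
Substituting: Rt = 40851.9 + 42161.3 + 4327.6
Result: Rt = 87340.8 N

87340.8 N


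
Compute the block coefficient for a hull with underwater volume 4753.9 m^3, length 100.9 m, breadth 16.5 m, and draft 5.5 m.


Formula: Cb = V / (L * B * T)
Step 1 — L * B * T = 100.9 * 16.5 * 5.5 = 9156.675 m^3
Step 2 — Cb = 4753.9 / 9156.675 ≈ 0.51917 (5 s.f.)

0.51917


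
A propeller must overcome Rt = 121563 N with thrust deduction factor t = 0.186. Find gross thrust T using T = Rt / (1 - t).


Formula: T = Rt / (1 - t)
Step 1 — (1 - t) = 1 - 0.186 = 0.814
Step 2 — T = 121563 / 0.814 ≈ 149340 N (5 s.f.)

149340 N


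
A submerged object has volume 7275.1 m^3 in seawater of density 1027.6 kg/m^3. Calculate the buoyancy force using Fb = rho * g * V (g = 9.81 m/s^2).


Formula: Fb = rho * g * V
Substituting: Fb = 1027.6 * 9.81 * 7275.1
Intermediate: 1027.6 * 9.81 = 10080.756
Result: Fb = 10080.756 * 7275.1 ≈ 73339000 N (5 s.f.)

73339000 N


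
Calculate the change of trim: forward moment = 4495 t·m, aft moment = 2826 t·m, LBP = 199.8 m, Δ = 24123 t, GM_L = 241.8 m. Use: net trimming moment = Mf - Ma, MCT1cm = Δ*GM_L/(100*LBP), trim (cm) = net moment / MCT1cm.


Formula: net trimming moment = Mf - Ma; MCT1cm = Δ*GM_L/(100*LBP); trim = net moment / MCT1cm
Step 1 — net trimming moment = 4495 - 2826 = 1669 t·m
Step 2 — MCT1cm = 24123 * 241.8 / (100 * 199.8) = 291.939 t·m/cm
Step 3 — trim = 1669 / 291.939 ≈ 5.7169 cm (5 s.f.)

5.7169 cm


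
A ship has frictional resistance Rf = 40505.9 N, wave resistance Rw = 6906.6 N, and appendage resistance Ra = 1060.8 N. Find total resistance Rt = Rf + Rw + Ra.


Formula: Rt = Rf + Rw + Ra
Substituting: Rt = 40505.9 + 6906.6 + 1060.8
Result: Rt = 48473.3 N

48473.3 N


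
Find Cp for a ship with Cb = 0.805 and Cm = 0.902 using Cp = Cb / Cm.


Formula: Cp = Cb / Cm
Substituting: Cp = 0.805 / 0.902
Result: Cp ≈ 0.89246 (5 s.f.)

0.89246


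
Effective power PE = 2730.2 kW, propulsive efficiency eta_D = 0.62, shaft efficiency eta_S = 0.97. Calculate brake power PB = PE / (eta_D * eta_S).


Formula: PB = PE / (eta_D * eta_S)
Step 1 — combined efficiency = eta_D * eta_S = 0.62 * 0.97 = 0.6014
Step 2 — PB = 2730.2 / 0.6014 ≈ 4539.7 kW (5 s.f.)

4539.7 kW


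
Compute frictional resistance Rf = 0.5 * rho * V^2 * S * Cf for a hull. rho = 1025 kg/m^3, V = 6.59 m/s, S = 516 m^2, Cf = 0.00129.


Formula: Rf = 0.5 * rho * V^2 * S * Cf
Step 1 — V^2 = 6.59^2 = 43.4281
Step 2 — 0.5 * rho * V^2 = 0.5 * 1025 * 43.4281 = 22256.90125
Step 3 — Rf = 22256.90125 * 516 * 0.00129 ≈ 14815 N (5 s.f.)

14815 N


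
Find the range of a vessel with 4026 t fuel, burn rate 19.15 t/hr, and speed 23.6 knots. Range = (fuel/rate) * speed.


Formula: endurance = fuel / rate; range = endurance * speed
Step 1 — endurance = 4026 / 19.15 = 210.235 hours
Step 2 — range = 210.235 * 23.6 ≈ 4961.5 nautical miles (5 s.f.)

4961.5 NM


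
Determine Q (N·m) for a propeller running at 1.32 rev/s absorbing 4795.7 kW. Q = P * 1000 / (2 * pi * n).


Formula: Q = P_W / (2 * pi * n)
Step 1 — P_W = 4795.7 kW * 1000 = 4795700.0 W
Step 2 — 2 * pi * n = 2 * pi * 1.32 = 8.293805
Step 3 — Q = 4795700.0 / 8.293805 ≈ 578230 N·m (5 s.f.)

578230 N·m


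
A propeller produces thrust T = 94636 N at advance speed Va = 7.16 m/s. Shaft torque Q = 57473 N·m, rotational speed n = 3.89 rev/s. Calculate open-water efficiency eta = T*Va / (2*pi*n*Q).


Formula: eta = T * Va / (2 * pi * n * Q)
Step 1 — numerator = T * Va = 94636 * 7.16 = 677593.76
Step 2 — 2 * pi * n = 2 * pi * 3.89 = 24.441591
Step 3 — denominator = 24.441591 * 57473 = 1404731.56
Step 4 — eta = 677593.76 / 1404731.56 ≈ 0.48237 (5 s.f.)

0.48237


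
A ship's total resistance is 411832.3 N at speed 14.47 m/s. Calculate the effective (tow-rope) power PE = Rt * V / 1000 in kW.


Formula: PE = Rt * V / 1000 (kW)
Step 1 — PE (W) = 411832.3 * 14.47 = 5959213.381 W
Step 2 — PE (kW) = 5959213.381 / 1000 ≈ 5959.2 kW (5 s.f.)

5959.2 kW


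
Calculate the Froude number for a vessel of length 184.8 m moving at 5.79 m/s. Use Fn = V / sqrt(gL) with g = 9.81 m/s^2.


Formula: Fn = V / sqrt(g * L)
Step 1 — g * L = 9.81 * 184.8 = 1812.888
Step 2 — sqrt(g * L) = sqrt(1812.888) = 42.578022
Step 3 — Fn = 5.79 / 42.578022 ≈ 0.13599 (5 s.f.)

0.13599


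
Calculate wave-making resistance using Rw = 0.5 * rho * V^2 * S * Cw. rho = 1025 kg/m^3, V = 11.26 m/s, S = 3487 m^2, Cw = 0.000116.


Formula: Rw = 0.5 * rho * V^2 * S * Cw
Step 1 — V^2 = 11.26^2 = 126.7876
Step 2 — 0.5 * rho * V^2 = 0.5 * 1025 * 126.7876 = 64978.645
Step 3 — Rw = 64978.645 * 3487 * 0.000116 ≈ 26283 N (5 s.f.)

26283 N


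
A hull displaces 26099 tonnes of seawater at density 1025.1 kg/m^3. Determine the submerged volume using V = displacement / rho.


Formula: V = mass / rho
Step 1 — convert tonnes to kg: 26099 t * 1000 = 26099000 kg
Step 2 — V = 26099000 / 1025.1 ≈ 25460 m^3 (5 s.f.)

25460 m^3


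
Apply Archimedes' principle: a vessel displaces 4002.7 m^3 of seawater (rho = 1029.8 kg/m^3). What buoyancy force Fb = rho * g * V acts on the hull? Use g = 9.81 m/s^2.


Formula: Fb = rho * g * V
Substituting: Fb = 1029.8 * 9.81 * 4002.7
Intermediate: 1029.8 * 9.81 = 10102.338
Result: Fb = 10102.338 * 4002.7 ≈ 40437000 N (5 s.f.)

40437000 N


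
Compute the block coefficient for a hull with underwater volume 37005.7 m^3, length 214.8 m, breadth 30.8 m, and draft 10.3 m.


Formula: Cb = V / (L * B * T)
Step 1 — L * B * T = 214.8 * 30.8 * 10.3 = 68143.152 m^3
Step 2 — Cb = 37005.7 / 68143.152 ≈ 0.54306 (5 s.f.)

0.54306


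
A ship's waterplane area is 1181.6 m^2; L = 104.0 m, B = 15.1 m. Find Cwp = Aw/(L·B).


Formula: Cwp = Aw / (L * B)
Step 1 — L * B = 104.0 * 15.1 = 1570.4 m^2
Step 2 — Cwp = 1181.6 / 1570.4 ≈ 0.75242 (5 s.f.)

0.75242


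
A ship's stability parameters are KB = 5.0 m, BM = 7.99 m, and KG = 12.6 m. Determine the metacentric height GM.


Formula: GM = KB + BM - KG
Step 1 — KM = KB + BM = 5.0 + 7.99 = 12.99 m
Step 2 — GM = KM - KG = 12.99 - 12.6 = 0.39 m

0.39 m


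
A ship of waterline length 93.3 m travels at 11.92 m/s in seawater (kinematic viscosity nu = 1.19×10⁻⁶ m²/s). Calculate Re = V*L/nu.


Formula: Re = V * L / nu
Step 1 — V * L = 11.92 * 93.3 = 1112.136 m^2/s
Step 2 — Re = 1112.136 / 1.19e-6 = 9.35e+08

9.35e+08


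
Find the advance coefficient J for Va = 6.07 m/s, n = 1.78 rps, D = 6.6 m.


Formula: J = Va / (n * D)
Step 1 — n * D = 1.78 * 6.6 = 11.748
Step 2 — J = 6.07 / 11.748 ≈ 0.51668 (5 s.f.)

0.51668


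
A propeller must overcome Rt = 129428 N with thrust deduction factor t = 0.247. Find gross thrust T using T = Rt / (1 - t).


Formula: T = Rt / (1 - t)
Step 1 — (1 - t) = 1 - 0.247 = 0.753
Step 2 — T = 129428 / 0.753 ≈ 171880 N (5 s.f.)

171880 N


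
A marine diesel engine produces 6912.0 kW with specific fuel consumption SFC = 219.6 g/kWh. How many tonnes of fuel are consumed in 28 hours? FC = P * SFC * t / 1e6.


Formula: FC (tonnes) = P * SFC * t / 1,000,000
Step 1 — P * SFC * t = 6912.0 * 219.6 * 28 = 42500505.6 g
Step 2 — FC (tonnes) = 42500505.6 / 1,000,000 ≈ 42.501 tonnes (5 s.f.)

42.501 tonnes


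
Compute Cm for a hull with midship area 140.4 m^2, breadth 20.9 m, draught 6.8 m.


Formula: Cm = Am / (B * T)
Step 1 — B * T = 20.9 * 6.8 = 142.12 m^2
Step 2 — Cm = 140.4 / 142.12 ≈ 0.98790 (5 s.f.)

0.98790


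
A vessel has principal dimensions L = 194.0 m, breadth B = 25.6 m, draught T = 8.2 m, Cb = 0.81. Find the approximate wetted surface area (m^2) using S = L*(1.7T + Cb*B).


Formula: S = 1.7*L*T + V/T with V = Cb*L*B*T, i.e. S = L * (1.7*T + Cb*B)
Step 1 — 1.7*T = 1.7 * 8.2 = 13.94 m
Step 2 — Cb*B = 0.81 * 25.6 = 20.736 m
Step 3 — 1.7*T + Cb*B = 13.94 + 20.736 = 34.676 m
Step 4 — S = 194.0 * 34.676 ≈ 6727.1 m^2 (5 s.f.)

6727.1 m^2


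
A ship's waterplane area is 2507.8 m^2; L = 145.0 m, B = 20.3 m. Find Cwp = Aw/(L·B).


Formula: Cwp = Aw / (L * B)
Step 1 — L * B = 145.0 * 20.3 = 2943.5 m^2
Step 2 — Cwp = 2507.8 / 2943.5 ≈ 0.85198 (5 s.f.)

0.85198


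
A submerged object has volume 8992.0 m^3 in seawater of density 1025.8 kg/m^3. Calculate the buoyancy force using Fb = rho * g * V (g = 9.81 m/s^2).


Formula: Fb = rho * g * V
Substituting: Fb = 1025.8 * 9.81 * 8992.0
Intermediate: 1025.8 * 9.81 = 10063.098
Result: Fb = 10063.098 * 8992.0 ≈ 90487000 N (5 s.f.)

90487000 N


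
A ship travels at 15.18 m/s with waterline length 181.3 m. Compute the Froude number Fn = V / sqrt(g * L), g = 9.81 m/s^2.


Formula: Fn = V / sqrt(g * L)
Step 1 — g * L = 9.81 * 181.3 = 1778.553
Step 2 — sqrt(g * L) = sqrt(1778.553) = 42.172894
Step 3 — Fn = 15.18 / 42.172894 ≈ 0.35995 (5 s.f.)

0.35995


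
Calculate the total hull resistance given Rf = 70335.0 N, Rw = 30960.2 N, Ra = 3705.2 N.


Formula: Rt = Rf + Rw + Ra
Substituting: Rt = 70335.0 + 30960.2 + 3705.2
Result: Rt = 105000.4 N

105000.4 N


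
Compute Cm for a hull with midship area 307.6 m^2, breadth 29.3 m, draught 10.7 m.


Formula: Cm = Am / (B * T)
Step 1 — B * T = 29.3 * 10.7 = 313.51 m^2
Step 2 — Cm = 307.6 / 313.51 ≈ 0.98115 (5 s.f.)

0.98115


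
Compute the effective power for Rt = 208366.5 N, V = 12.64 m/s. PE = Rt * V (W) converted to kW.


Formula: PE = Rt * V / 1000 (kW)
Step 1 — PE (W) = 208366.5 * 12.64 = 2633752.56 W
Step 2 — PE (kW) = 2633752.56 / 1000 ≈ 2633.8 kW (5 s.f.)

2633.8 kW


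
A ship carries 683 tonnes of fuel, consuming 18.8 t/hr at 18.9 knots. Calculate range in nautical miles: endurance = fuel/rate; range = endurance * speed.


Formula: endurance = fuel / rate; range = endurance * speed
Step 1 — endurance = 683 / 18.8 = 36.3298 hours
Step 2 — range = 36.3298 * 18.9 ≈ 686.63 nautical miles (5 s.f.)

686.63 NM


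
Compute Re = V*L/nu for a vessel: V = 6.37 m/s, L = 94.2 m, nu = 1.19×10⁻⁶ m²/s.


Formula: Re = V * L / nu
Step 1 — V * L = 6.37 * 94.2 = 600.054 m^2/s
Step 2 — Re = 600.054 / 1.19e-6 = 5.04e+08

5.04e+08


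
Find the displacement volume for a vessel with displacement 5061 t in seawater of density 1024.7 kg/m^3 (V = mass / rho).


Formula: V = mass / rho
Step 1 — convert tonnes to kg: 5061 t * 1000 = 5061000 kg
Step 2 — V = 5061000 / 1024.7 ≈ 4939.0 m^3 (5 s.f.)

4939.0 m^3


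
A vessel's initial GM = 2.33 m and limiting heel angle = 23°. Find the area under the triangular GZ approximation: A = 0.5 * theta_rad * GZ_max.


Formula: GZ_max = GM * sin(theta); Area = 0.5 * theta_rad * GZ_max
Step 1 — GZ_max = 2.33 * sin(23°) = 2.33 * 0.390731 = 0.910403 m
Step 2 — theta_rad = 23 * pi/180 = 0.401426 rad
Step 3 — Area = 0.5 * 0.401426 * 0.910403 ≈ 0.18273 m·rad (5 s.f.)

0.18273 m·rad


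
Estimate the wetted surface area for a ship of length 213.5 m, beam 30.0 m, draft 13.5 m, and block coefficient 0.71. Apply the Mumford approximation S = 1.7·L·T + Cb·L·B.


Formula: S = 1.7*L*T + V/T with V = Cb*L*B*T, i.e. S = L * (1.7*T + Cb*B)
Step 1 — 1.7*T = 1.7 * 13.5 = 22.95 m
Step 2 — Cb*B = 0.71 * 30.0 = 21.3 m
Step 3 — 1.7*T + Cb*B = 22.95 + 21.3 = 44.25 m
Step 4 — S = 213.5 * 44.25 ≈ 9447.4 m^2 (5 s.f.)

9447.4 m^2


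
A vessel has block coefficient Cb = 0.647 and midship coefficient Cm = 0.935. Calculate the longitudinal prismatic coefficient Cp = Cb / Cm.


Formula: Cp = Cb / Cm
Substituting: Cp = 0.647 / 0.935
Result: Cp ≈ 0.69198 (5 s.f.)

0.69198


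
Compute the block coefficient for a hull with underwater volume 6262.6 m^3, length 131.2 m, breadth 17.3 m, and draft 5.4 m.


Formula: Cb = V / (L * B * T)
Step 1 — L * B * T = 131.2 * 17.3 * 5.4 = 12256.704 m^3
Step 2 — Cb = 6262.6 / 12256.704 ≈ 0.51095 (5 s.f.)

0.51095


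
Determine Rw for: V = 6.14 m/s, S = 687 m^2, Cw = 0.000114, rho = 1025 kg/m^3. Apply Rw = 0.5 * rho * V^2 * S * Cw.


Formula: Rw = 0.5 * rho * V^2 * S * Cw
Step 1 — V^2 = 6.14^2 = 37.6996
Step 2 — 0.5 * rho * V^2 = 0.5 * 1025 * 37.6996 = 19321.045
Step 3 — Rw = 19321.045 * 687 * 0.000114 ≈ 1513.2 N (5 s.f.)

1513.2 N


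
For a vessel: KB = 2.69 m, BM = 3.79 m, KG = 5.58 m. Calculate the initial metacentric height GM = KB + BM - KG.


Formula: GM = KB + BM - KG
Step 1 — KM = KB + BM = 2.69 + 3.79 = 6.48 m
Step 2 — GM = KM - KG = 6.48 - 5.58 = 0.9 m

0.9 m


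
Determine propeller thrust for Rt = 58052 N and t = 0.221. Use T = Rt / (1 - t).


Formula: T = Rt / (1 - t)
Step 1 — (1 - t) = 1 - 0.221 = 0.779
Step 2 — T = 58052 / 0.779 ≈ 74521 N (5 s.f.)

74521 N


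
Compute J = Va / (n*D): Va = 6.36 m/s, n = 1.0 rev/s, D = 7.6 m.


Formula: J = Va / (n * D)
Step 1 — n * D = 1.0 * 7.6 = 7.6
Step 2 — J = 6.36 / 7.6 ≈ 0.83684 (5 s.f.)

0.83684


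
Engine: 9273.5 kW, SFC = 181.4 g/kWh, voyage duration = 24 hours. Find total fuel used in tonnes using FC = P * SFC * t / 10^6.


Formula: FC (tonnes) = P * SFC * t / 1,000,000
Step 1 — P * SFC * t = 9273.5 * 181.4 * 24 = 40373109.6 g
Step 2 — FC (tonnes) = 40373109.6 / 1,000,000 ≈ 40.373 tonnes (5 s.f.)

40.373 tonnes


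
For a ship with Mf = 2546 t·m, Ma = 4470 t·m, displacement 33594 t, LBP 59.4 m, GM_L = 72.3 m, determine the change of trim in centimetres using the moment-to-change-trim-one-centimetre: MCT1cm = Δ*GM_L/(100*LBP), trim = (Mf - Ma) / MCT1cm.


Formula: net trimming moment = Mf - Ma; MCT1cm = Δ*GM_L/(100*LBP); trim = net moment / MCT1cm
Step 1 — net trimming moment = 2546 - 4470 = -1924 t·m
Step 2 — MCT1cm = 33594 * 72.3 / (100 * 59.4) = 408.8967 t·m/cm
Step 3 — trim = -1924 / 408.8967 ≈ -4.7053 cm (5 s.f.)

-4.7053 cm


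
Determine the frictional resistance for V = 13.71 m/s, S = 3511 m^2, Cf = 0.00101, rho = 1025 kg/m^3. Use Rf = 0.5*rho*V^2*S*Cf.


Formula: Rf = 0.5 * rho * V^2 * S * Cf
Step 1 — V^2 = 13.71^2 = 187.9641
Step 2 — 0.5 * rho * V^2 = 0.5 * 1025 * 187.9641 = 96331.60125
Step 3 — Rf = 96331.60125 * 3511 * 0.00101 ≈ 341600 N (5 s.f.)

341600 N


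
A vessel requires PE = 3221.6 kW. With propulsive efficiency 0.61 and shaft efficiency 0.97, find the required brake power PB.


Formula: PB = PE / (eta_D * eta_S)
Step 1 — combined efficiency = eta_D * eta_S = 0.61 * 0.97 = 0.5917
Step 2 — PB = 3221.6 / 0.5917 ≈ 5444.7 kW (5 s.f.)

5444.7 kW


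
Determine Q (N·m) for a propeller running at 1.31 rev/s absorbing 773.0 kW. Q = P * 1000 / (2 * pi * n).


Formula: Q = P_W / (2 * pi * n)
Step 1 — P_W = 773.0 kW * 1000 = 773000.0 W
Step 2 — 2 * pi * n = 2 * pi * 1.31 = 8.230973
Step 3 — Q = 773000.0 / 8.230973 ≈ 93914 N·m (5 s.f.)

93914 N·m


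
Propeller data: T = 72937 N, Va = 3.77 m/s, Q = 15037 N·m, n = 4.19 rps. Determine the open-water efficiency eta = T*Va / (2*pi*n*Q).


Formula: eta = T * Va / (2 * pi * n * Q)
Step 1 — numerator = T * Va = 72937 * 3.77 = 274972.49
Step 2 — 2 * pi * n = 2 * pi * 4.19 = 26.326546
Step 3 — denominator = 26.326546 * 15037 = 395872.27
Step 4 — eta = 274972.49 / 395872.27 ≈ 0.69460 (5 s.f.)

0.69460


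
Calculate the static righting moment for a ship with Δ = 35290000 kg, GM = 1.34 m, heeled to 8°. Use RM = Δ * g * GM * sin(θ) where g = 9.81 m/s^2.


Formula: GZ = GM * sin(theta); RM = disp * g * GZ
Step 1 — GZ = 1.34 * sin(8°) = 1.34 * 0.139173 = 0.186492 m
Step 2 — RM = 35290000 * 9.81 * 0.186492 ≈ 64563000 N·m (5 s.f.)

64563000 N·m


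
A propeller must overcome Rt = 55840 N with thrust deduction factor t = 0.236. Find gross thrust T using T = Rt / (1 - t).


Formula: T = Rt / (1 - t)
Step 1 — (1 - t) = 1 - 0.236 = 0.764
Step 2 — T = 55840 / 0.764 ≈ 73089 N (5 s.f.)

73089 N


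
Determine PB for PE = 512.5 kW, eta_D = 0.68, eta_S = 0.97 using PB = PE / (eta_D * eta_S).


Formula: PB = PE / (eta_D * eta_S)
Step 1 — combined efficiency = eta_D * eta_S = 0.68 * 0.97 = 0.6596
Step 2 — PB = 512.5 / 0.6596 ≈ 776.99 kW (5 s.f.)

776.99 kW


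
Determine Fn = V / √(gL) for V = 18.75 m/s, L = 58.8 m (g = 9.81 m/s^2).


Formula: Fn = V / sqrt(g * L)
Step 1 — g * L = 9.81 * 58.8 = 576.828
Step 2 — sqrt(g * L) = sqrt(576.828) = 24.017244
Step 3 — Fn = 18.75 / 24.017244 ≈ 0.78069 (5 s.f.)

0.78069


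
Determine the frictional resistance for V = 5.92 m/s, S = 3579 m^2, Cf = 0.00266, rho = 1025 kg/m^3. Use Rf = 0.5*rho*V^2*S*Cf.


Formula: Rf = 0.5 * rho * V^2 * S * Cf
Step 1 — V^2 = 5.92^2 = 35.0464
Step 2 — 0.5 * rho * V^2 = 0.5 * 1025 * 35.0464 = 17961.28
Step 3 — Rf = 17961.28 * 3579 * 0.00266 ≈ 170990 N (5 s.f.)

170990 N


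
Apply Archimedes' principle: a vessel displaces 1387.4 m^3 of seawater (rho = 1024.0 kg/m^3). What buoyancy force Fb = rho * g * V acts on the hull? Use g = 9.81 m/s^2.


Formula: Fb = rho * g * V
Substituting: Fb = 1024.0 * 9.81 * 1387.4
Intermediate: 1024.0 * 9.81 = 10045.44
Result: Fb = 10045.44 * 1387.4 ≈ 13937000 N (5 s.f.)

13937000 N


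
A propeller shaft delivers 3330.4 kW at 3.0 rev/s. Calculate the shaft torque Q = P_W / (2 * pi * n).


Formula: Q = P_W / (2 * pi * n)
Step 1 — P_W = 3330.4 kW * 1000 = 3330400.0 W
Step 2 — 2 * pi * n = 2 * pi * 3.0 = 18.849556
Step 3 — Q = 3330400.0 / 18.849556 ≈ 176680 N·m (5 s.f.)

176680 N·m


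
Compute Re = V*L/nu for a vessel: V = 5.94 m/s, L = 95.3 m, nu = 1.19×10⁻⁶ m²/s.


Formula: Re = V * L / nu
Step 1 — V * L = 5.94 * 95.3 = 566.082 m^2/s
Step 2 — Re = 566.082 / 1.19e-6 = 4.76e+08

4.76e+08


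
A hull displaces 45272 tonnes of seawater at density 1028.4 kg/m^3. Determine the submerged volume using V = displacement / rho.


Formula: V = mass / rho
Step 1 — convert tonnes to kg: 45272 t * 1000 = 45272000 kg
Step 2 — V = 45272000 / 1028.4 ≈ 44022 m^3 (5 s.f.)

44022 m^3


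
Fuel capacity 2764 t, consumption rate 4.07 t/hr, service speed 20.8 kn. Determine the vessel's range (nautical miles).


Formula: endurance = fuel / rate; range = endurance * speed
Step 1 — endurance = 2764 / 4.07 = 679.1155 hours
Step 2 — range = 679.1155 * 20.8 ≈ 14126 nautical miles (5 s.f.)

14126 NM


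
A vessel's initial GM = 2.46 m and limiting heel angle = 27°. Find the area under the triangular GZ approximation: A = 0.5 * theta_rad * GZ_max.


Formula: GZ_max = GM * sin(theta); Area = 0.5 * theta_rad * GZ_max
Step 1 — GZ_max = 2.46 * sin(27°) = 2.46 * 0.45399 = 1.116815 m
Step 2 — theta_rad = 27 * pi/180 = 0.471239 rad
Step 3 — Area = 0.5 * 0.471239 * 1.116815 ≈ 0.26314 m·rad (5 s.f.)

0.26314 m·rad


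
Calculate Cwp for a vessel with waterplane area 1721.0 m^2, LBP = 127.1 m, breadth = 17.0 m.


Formula: Cwp = Aw / (L * B)
Step 1 — L * B = 127.1 * 17.0 = 2160.7 m^2
Step 2 — Cwp = 1721.0 / 2160.7 ≈ 0.79650 (5 s.f.)

0.79650


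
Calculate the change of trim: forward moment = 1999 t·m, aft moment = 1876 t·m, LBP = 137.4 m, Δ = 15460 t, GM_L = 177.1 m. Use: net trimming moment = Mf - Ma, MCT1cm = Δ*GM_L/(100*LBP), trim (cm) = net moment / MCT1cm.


Formula: net trimming moment = Mf - Ma; MCT1cm = Δ*GM_L/(100*LBP); trim = net moment / MCT1cm
Step 1 — net trimming moment = 1999 - 1876 = 123 t·m
Step 2 — MCT1cm = 15460 * 177.1 / (100 * 137.4) = 199.2697 t·m/cm
Step 3 — trim = 123 / 199.2697 ≈ 0.61725 cm (5 s.f.)

0.61725 cm


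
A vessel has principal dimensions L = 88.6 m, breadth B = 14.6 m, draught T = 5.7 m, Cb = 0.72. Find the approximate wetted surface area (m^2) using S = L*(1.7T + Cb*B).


Formula: S = 1.7*L*T + V/T with V = Cb*L*B*T, i.e. S = L * (1.7*T + Cb*B)
Step 1 — 1.7*T = 1.7 * 5.7 = 9.69 m
Step 2 — Cb*B = 0.72 * 14.6 = 10.512 m
Step 3 — 1.7*T + Cb*B = 9.69 + 10.512 = 20.202 m
Step 4 — S = 88.6 * 20.202 ≈ 1789.9 m^2 (5 s.f.)

1789.9 m^2


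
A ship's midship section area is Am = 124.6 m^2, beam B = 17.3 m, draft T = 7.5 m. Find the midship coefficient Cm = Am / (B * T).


Formula: Cm = Am / (B * T)
Step 1 — B * T = 17.3 * 7.5 = 129.75 m^2
Step 2 — Cm = 124.6 / 129.75 ≈ 0.96031 (5 s.f.)

0.96031


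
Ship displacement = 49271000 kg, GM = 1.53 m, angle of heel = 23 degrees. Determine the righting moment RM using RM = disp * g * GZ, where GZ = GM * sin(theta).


Formula: GZ = GM * sin(theta); RM = disp * g * GZ
Step 1 — GZ = 1.53 * sin(23°) = 1.53 * 0.390731 = 0.597818 m
Step 2 — RM = 49271000 * 9.81 * 0.597818 ≈ 288950000 N·m (5 s.f.)

288950000 N·m


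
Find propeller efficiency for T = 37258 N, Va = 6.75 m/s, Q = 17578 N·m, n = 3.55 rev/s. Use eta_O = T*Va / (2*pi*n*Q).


Formula: eta = T * Va / (2 * pi * n * Q)
Step 1 — numerator = T * Va = 37258 * 6.75 = 251491.5
Step 2 — 2 * pi * n = 2 * pi * 3.55 = 22.305308
Step 3 — denominator = 22.305308 * 17578 = 392082.7
Step 4 — eta = 251491.5 / 392082.7 ≈ 0.64142 (5 s.f.)

0.64142


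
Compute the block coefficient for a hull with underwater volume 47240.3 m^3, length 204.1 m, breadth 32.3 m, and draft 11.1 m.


Formula: Cb = V / (L * B * T)
Step 1 — L * B * T = 204.1 * 32.3 * 11.1 = 73175.973 m^3
Step 2 — Cb = 47240.3 / 73175.973 ≈ 0.64557 (5 s.f.)

0.64557


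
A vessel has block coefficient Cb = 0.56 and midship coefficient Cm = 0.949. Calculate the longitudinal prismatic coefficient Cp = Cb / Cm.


Formula: Cp = Cb / Cm
Substituting: Cp = 0.56 / 0.949
Result: Cp ≈ 0.59009 (5 s.f.)

0.59009


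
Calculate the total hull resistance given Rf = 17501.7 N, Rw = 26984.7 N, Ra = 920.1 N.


Formula: Rt = Rf + Rw + Ra
Substituting: Rt = 17501.7 + 26984.7 + 920.1
Result: Rt = 45406.5 N

45406.5 N


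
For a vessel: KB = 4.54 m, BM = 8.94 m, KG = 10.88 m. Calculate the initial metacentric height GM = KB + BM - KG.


Formula: GM = KB + BM - KG
Step 1 — KM = KB + BM = 4.54 + 8.94 = 13.48 m
Step 2 — GM = KM - KG = 13.48 - 10.88 = 2.6 m

2.6 m


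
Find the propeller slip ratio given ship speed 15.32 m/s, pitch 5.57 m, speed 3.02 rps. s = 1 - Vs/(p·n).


Formula: s = 1 - Vs / (p * n)
Step 1 — p * n = 5.57 * 3.02 = 16.8214
Step 2 — Vs / (p*n) = 15.32 / 16.8214 = 0.910745 (6 d.p.)
Step 3 — s = 1 - 0.910745 = 0.089255

0.089255


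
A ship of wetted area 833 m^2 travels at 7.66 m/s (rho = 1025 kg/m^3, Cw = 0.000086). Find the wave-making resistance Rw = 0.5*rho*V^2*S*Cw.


Formula: Rw = 0.5 * rho * V^2 * S * Cw
Step 1 — V^2 = 7.66^2 = 58.6756
Step 2 — 0.5 * rho * V^2 = 0.5 * 1025 * 58.6756 = 30071.245
Step 3 — Rw = 30071.245 * 833 * 0.000086 ≈ 2154.2 N (5 s.f.)

2154.2 N


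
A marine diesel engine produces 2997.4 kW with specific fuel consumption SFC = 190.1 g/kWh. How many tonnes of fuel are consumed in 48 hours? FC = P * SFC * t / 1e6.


Formula: FC (tonnes) = P * SFC * t / 1,000,000
Step 1 — P * SFC * t = 2997.4 * 190.1 * 48 = 27350675.52 g
Step 2 — FC (tonnes) = 27350675.52 / 1,000,000 ≈ 27.351 tonnes (5 s.f.)

27.351 tonnes


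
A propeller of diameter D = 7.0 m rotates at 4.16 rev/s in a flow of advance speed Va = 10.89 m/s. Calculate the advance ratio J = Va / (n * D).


Formula: J = Va / (n * D)
Step 1 — n * D = 4.16 * 7.0 = 29.12
Step 2 — J = 10.89 / 29.12 ≈ 0.37397 (5 s.f.)

0.37397


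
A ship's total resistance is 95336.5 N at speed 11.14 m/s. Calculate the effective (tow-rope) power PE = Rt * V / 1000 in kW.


Formula: PE = Rt * V / 1000 (kW)
Step 1 — PE (W) = 95336.5 * 11.14 = 1062048.61 W
Step 2 — PE (kW) = 1062048.61 / 1000 ≈ 1062.0 kW (5 s.f.)

1062.0 kW


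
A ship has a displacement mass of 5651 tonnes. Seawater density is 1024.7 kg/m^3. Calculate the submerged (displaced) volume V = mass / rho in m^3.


Formula: V = mass / rho
Step 1 — convert tonnes to kg: 5651 t * 1000 = 5651000 kg
Step 2 — V = 5651000 / 1024.7 ≈ 5514.8 m^3 (5 s.f.)

5514.8 m^3


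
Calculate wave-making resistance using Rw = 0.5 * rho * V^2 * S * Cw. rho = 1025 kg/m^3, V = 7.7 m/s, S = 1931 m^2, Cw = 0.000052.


Formula: Rw = 0.5 * rho * V^2 * S * Cw
Step 1 — V^2 = 7.7^2 = 59.29
Step 2 — 0.5 * rho * V^2 = 0.5 * 1025 * 59.29 = 30386.125
Step 3 — Rw = 30386.125 * 1931 * 0.000052 ≈ 3051.1 N (5 s.f.)

3051.1 N


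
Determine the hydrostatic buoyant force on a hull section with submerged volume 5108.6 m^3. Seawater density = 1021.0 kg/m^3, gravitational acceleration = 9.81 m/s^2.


Formula: Fb = rho * g * V
Substituting: Fb = 1021.0 * 9.81 * 5108.6
Intermediate: 1021.0 * 9.81 = 10016.01
Result: Fb = 10016.01 * 5108.6 ≈ 51168000 N (5 s.f.)

51168000 N


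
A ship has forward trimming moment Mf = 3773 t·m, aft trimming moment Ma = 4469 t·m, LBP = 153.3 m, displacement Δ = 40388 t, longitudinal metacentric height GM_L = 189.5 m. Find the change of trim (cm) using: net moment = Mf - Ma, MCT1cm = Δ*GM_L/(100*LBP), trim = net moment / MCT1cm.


Formula: net trimming moment = Mf - Ma; MCT1cm = Δ*GM_L/(100*LBP); trim = net moment / MCT1cm
Step 1 — net trimming moment = 3773 - 4469 = -696 t·m
Step 2 — MCT1cm = 40388 * 189.5 / (100 * 153.3) = 499.2515 t·m/cm
Step 3 — trim = -696 / 499.2515 ≈ -1.3941 cm (5 s.f.)

-1.3941 cm


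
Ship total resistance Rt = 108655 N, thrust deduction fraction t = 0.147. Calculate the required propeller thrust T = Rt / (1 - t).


Formula: T = Rt / (1 - t)
Step 1 — (1 - t) = 1 - 0.147 = 0.853
Step 2 — T = 108655 / 0.853 ≈ 127380 N (5 s.f.)

127380 N


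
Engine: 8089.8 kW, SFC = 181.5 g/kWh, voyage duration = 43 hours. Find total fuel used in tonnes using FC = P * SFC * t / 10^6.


Formula: FC (tonnes) = P * SFC * t / 1,000,000
Step 1 — P * SFC * t = 8089.8 * 181.5 * 43 = 63136844.1 g
Step 2 — FC (tonnes) = 63136844.1 / 1,000,000 ≈ 63.137 tonnes (5 s.f.)

63.137 tonnes


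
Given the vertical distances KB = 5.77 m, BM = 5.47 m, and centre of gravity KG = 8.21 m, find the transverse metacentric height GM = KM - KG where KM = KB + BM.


Formula: GM = KB + BM - KG
Step 1 — KM = KB + BM = 5.77 + 5.47 = 11.24 m
Step 2 — GM = KM - KG = 11.24 - 8.21 = 3.03 m

3.03 m


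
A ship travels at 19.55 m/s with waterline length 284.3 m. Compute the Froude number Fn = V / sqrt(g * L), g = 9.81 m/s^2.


Formula: Fn = V / sqrt(g * L)
Step 1 — g * L = 9.81 * 284.3 = 2788.983
Step 2 — sqrt(g * L) = sqrt(2788.983) = 52.810823
Step 3 — Fn = 19.55 / 52.810823 ≈ 0.37019 (5 s.f.)

0.37019


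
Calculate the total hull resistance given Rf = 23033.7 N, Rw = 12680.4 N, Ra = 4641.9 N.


Formula: Rt = Rf + Rw + Ra
Substituting: Rt = 23033.7 + 12680.4 + 4641.9
Result: Rt = 40356.0 N

40356.0 N


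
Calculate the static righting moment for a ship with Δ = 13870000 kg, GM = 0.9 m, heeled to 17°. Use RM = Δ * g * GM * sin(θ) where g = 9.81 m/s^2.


Formula: GZ = GM * sin(theta); RM = disp * g * GZ
Step 1 — GZ = 0.9 * sin(17°) = 0.9 * 0.292372 = 0.263135 m
Step 2 — RM = 13870000 * 9.81 * 0.263135 ≈ 35803000 N·m (5 s.f.)

35803000 N·m


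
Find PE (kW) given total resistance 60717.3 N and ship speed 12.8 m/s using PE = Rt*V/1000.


Formula: PE = Rt * V / 1000 (kW)
Step 1 — PE (W) = 60717.3 * 12.8 = 777181.44 W
Step 2 — PE (kW) = 777181.44 / 1000 ≈ 777.18 kW (5 s.f.)

777.18 kW


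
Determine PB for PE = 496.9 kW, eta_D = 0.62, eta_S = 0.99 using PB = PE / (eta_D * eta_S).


Formula: PB = PE / (eta_D * eta_S)
Step 1 — combined efficiency = eta_D * eta_S = 0.62 * 0.99 = 0.6138
Step 2 — PB = 496.9 / 0.6138 ≈ 809.55 kW (5 s.f.)

809.55 kW


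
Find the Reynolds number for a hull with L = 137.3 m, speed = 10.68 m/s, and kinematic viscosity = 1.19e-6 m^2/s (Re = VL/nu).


Formula: Re = V * L / nu
Step 1 — V * L = 10.68 * 137.3 = 1466.364 m^2/s
Step 2 — Re = 1466.364 / 1.19e-6 = 1.23e+09

1.23e+09


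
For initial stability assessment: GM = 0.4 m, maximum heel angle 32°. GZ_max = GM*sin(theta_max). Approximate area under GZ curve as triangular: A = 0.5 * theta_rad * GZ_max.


Formula: GZ_max = GM * sin(theta); Area = 0.5 * theta_rad * GZ_max
Step 1 — GZ_max = 0.4 * sin(32°) = 0.4 * 0.529919 = 0.211968 m
Step 2 — theta_rad = 32 * pi/180 = 0.558505 rad
Step 3 — Area = 0.5 * 0.558505 * 0.211968 ≈ 0.059193 m·rad (5 s.f.)

0.059193 m·rad


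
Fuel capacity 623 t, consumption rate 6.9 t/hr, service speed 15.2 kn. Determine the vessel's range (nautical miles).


Formula: endurance = fuel / rate; range = endurance * speed
Step 1 — endurance = 623 / 6.9 = 90.2899 hours
Step 2 — range = 90.2899 * 15.2 ≈ 1372.4 nautical miles (5 s.f.)

1372.4 NM


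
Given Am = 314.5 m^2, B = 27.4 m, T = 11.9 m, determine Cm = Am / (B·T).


Formula: Cm = Am / (B * T)
Step 1 — B * T = 27.4 * 11.9 = 326.06 m^2
Step 2 — Cm = 314.5 / 326.06 ≈ 0.96455 (5 s.f.)

0.96455


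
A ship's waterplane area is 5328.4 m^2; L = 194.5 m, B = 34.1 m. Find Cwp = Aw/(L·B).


Formula: Cwp = Aw / (L * B)
Step 1 — L * B = 194.5 * 34.1 = 6632.45 m^2
Step 2 — Cwp = 5328.4 / 6632.45 ≈ 0.80338 (5 s.f.)

0.80338


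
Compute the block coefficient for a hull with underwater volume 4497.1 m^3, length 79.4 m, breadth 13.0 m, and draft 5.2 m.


Formula: Cb = V / (L * B * T)
Step 1 — L * B * T = 79.4 * 13.0 * 5.2 = 5367.44 m^3
Step 2 — Cb = 4497.1 / 5367.44 ≈ 0.83785 (5 s.f.)

0.83785


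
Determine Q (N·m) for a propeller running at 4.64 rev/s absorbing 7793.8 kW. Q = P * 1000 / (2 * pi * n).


Formula: Q = P_W / (2 * pi * n)
Step 1 — P_W = 7793.8 kW * 1000 = 7793800.0 W
Step 2 — 2 * pi * n = 2 * pi * 4.64 = 29.15398
Step 3 — Q = 7793800.0 / 29.15398 ≈ 267330 N·m (5 s.f.)

267330 N·m


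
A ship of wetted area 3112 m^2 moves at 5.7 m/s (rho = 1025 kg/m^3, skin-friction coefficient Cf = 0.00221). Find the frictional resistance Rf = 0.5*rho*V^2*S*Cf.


Formula: Rf = 0.5 * rho * V^2 * S * Cf
Step 1 — V^2 = 5.7^2 = 32.49
Step 2 — 0.5 * rho * V^2 = 0.5 * 1025 * 32.49 = 16651.125
Step 3 — Rf = 16651.125 * 3112 * 0.00221 ≈ 114520 N (5 s.f.)

114520 N


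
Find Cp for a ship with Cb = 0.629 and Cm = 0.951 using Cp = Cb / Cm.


Formula: Cp = Cb / Cm
Substituting: Cp = 0.629 / 0.951
Result: Cp ≈ 0.66141 (5 s.f.)

0.66141


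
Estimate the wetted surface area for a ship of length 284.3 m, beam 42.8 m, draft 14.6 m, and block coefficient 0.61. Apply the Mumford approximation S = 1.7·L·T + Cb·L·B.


Formula: S = 1.7*L*T + V/T with V = Cb*L*B*T, i.e. S = L * (1.7*T + Cb*B)
Step 1 — 1.7*T = 1.7 * 14.6 = 24.82 m
Step 2 — Cb*B = 0.61 * 42.8 = 26.108 m
Step 3 — 1.7*T + Cb*B = 24.82 + 26.108 = 50.928 m
Step 4 — S = 284.3 * 50.928 ≈ 14479 m^2 (5 s.f.)

14479 m^2


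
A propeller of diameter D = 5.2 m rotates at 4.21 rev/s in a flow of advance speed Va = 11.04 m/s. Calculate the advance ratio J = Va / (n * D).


Formula: J = Va / (n * D)
Step 1 — n * D = 4.21 * 5.2 = 21.892
Step 2 — J = 11.04 / 21.892 ≈ 0.50429 (5 s.f.)

0.50429


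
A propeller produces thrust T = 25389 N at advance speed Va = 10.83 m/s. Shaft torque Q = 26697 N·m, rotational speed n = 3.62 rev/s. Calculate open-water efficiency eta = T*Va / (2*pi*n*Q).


Formula: eta = T * Va / (2 * pi * n * Q)
Step 1 — numerator = T * Va = 25389 * 10.83 = 274962.87
Step 2 — 2 * pi * n = 2 * pi * 3.62 = 22.745131
Step 3 — denominator = 22.745131 * 26697 = 607226.76
Step 4 — eta = 274962.87 / 607226.76 ≈ 0.45282 (5 s.f.)

0.45282


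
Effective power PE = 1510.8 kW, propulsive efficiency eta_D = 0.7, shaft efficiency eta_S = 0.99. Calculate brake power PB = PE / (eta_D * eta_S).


Formula: PB = PE / (eta_D * eta_S)
Step 1 — combined efficiency = eta_D * eta_S = 0.7 * 0.99 = 0.693
Step 2 — PB = 1510.8 / 0.693 ≈ 2180.1 kW (5 s.f.)

2180.1 kW


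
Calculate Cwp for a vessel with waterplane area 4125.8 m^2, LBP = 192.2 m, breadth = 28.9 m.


Formula: Cwp = Aw / (L * B)
Step 1 — L * B = 192.2 * 28.9 = 5554.58 m^2
Step 2 — Cwp = 4125.8 / 5554.58 ≈ 0.74277 (5 s.f.)

0.74277


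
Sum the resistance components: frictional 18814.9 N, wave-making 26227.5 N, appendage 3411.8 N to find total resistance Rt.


Formula: Rt = Rf + Rw + Ra
Substituting: Rt = 18814.9 + 26227.5 + 3411.8
Result: Rt = 48454.2 N

48454.2 N


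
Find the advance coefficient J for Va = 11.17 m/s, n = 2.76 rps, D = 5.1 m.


Formula: J = Va / (n * D)
Step 1 — n * D = 2.76 * 5.1 = 14.076
Step 2 — J = 11.17 / 14.076 ≈ 0.79355 (5 s.f.)

0.79355


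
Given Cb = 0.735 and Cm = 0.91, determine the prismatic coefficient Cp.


Formula: Cp = Cb / Cm
Substituting: Cp = 0.735 / 0.91
Result: Cp ≈ 0.80769 (5 s.f.)

0.80769


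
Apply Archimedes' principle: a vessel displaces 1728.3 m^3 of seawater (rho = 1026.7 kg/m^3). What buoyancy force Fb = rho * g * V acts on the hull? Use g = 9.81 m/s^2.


Formula: Fb = rho * g * V
Substituting: Fb = 1026.7 * 9.81 * 1728.3
Intermediate: 1026.7 * 9.81 = 10071.927
Result: Fb = 10071.927 * 1728.3 ≈ 17407000 N (5 s.f.)

17407000 N


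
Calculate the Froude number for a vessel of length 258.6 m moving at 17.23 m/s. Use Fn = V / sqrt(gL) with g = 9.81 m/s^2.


Formula: Fn = V / sqrt(g * L)
Step 1 — g * L = 9.81 * 258.6 = 2536.866
Step 2 — sqrt(g * L) = sqrt(2536.866) = 50.367311
Step 3 — Fn = 17.23 / 50.367311 ≈ 0.34209 (5 s.f.)

0.34209


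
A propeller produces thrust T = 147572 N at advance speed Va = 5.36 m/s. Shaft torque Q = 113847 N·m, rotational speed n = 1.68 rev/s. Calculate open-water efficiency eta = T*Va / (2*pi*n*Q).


Formula: eta = T * Va / (2 * pi * n * Q)
Step 1 — numerator = T * Va = 147572 * 5.36 = 790985.92
Step 2 — 2 * pi * n = 2 * pi * 1.68 = 10.555751
Step 3 — denominator = 10.555751 * 113847 = 1201740.58
Step 4 — eta = 790985.92 / 1201740.58 ≈ 0.65820 (5 s.f.)

0.65820


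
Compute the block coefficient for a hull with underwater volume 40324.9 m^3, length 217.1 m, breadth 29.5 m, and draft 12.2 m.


Formula: Cb = V / (L * B * T)
Step 1 — L * B * T = 217.1 * 29.5 * 12.2 = 78134.29 m^3
Step 2 — Cb = 40324.9 / 78134.29 ≈ 0.51610 (5 s.f.)

0.51610


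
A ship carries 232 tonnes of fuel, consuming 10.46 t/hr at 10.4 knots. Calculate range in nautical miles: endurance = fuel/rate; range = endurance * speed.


Formula: endurance = fuel / rate; range = endurance * speed
Step 1 — endurance = 232 / 10.46 = 22.1797 hours
Step 2 — range = 22.1797 * 10.4 ≈ 230.67 nautical miles (5 s.f.)

230.67 NM


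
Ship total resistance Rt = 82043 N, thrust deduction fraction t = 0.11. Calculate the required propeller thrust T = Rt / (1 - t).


Formula: T = Rt / (1 - t)
Step 1 — (1 - t) = 1 - 0.11 = 0.89
Step 2 — T = 82043 / 0.89 ≈ 92183 N (5 s.f.)

92183 N


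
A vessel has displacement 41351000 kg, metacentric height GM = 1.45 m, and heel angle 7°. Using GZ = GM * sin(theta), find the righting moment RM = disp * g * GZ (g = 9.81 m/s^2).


Formula: GZ = GM * sin(theta); RM = disp * g * GZ
Step 1 — GZ = 1.45 * sin(7°) = 1.45 * 0.121869 = 0.17671 m
Step 2 — RM = 41351000 * 9.81 * 0.17671 ≈ 71683000 N·m (5 s.f.)

71683000 N·m


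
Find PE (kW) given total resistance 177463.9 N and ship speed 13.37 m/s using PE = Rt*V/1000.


Formula: PE = Rt * V / 1000 (kW)
Step 1 — PE (W) = 177463.9 * 13.37 = 2372692.343 W
Step 2 — PE (kW) = 2372692.343 / 1000 ≈ 2372.7 kW (5 s.f.)

2372.7 kW


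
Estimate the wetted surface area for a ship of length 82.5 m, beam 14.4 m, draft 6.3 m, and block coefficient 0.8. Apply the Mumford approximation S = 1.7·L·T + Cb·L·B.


Formula: S = 1.7*L*T + V/T with V = Cb*L*B*T, i.e. S = L * (1.7*T + Cb*B)
Step 1 — 1.7*T = 1.7 * 6.3 = 10.71 m
Step 2 — Cb*B = 0.8 * 14.4 = 11.52 m
Step 3 — 1.7*T + Cb*B = 10.71 + 11.52 = 22.23 m
Step 4 — S = 82.5 * 22.23 ≈ 1834.0 m^2 (5 s.f.)

1834.0 m^2
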